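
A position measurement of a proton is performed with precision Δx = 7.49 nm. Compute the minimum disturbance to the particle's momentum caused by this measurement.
7.040 × 10^-27 kg·m/s

The uncertainty principle implies that measuring position disturbs momentum:
ΔxΔp ≥ ℏ/2

When we measure position with precision Δx, we necessarily introduce a momentum uncertainty:
Δp ≥ ℏ/(2Δx)
Δp_min = (1.055e-34 J·s) / (2 × 7.490e-09 m)
Δp_min = 7.040e-27 kg·m/s

The more precisely we measure position, the greater the momentum disturbance.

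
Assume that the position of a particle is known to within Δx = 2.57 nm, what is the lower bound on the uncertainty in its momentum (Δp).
2.052 × 10^-26 kg·m/s

Using the Heisenberg uncertainty principle:
ΔxΔp ≥ ℏ/2

The minimum uncertainty in momentum is:
Δp_min = ℏ/(2Δx)
Δp_min = (1.055e-34 J·s) / (2 × 2.570e-09 m)
Δp_min = 2.052e-26 kg·m/s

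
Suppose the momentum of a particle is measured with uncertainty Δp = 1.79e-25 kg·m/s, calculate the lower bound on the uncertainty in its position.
294.573 pm

Using the Heisenberg uncertainty principle:
ΔxΔp ≥ ℏ/2

The minimum uncertainty in position is:
Δx_min = ℏ/(2Δp)
Δx_min = (1.055e-34 J·s) / (2 × 1.790e-25 kg·m/s)
Δx_min = 2.946e-10 m = 294.573 pm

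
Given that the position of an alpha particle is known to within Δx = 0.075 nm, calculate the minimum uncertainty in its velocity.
105.806 m/s

Using the Heisenberg uncertainty principle and Δp = mΔv:
ΔxΔp ≥ ℏ/2
Δx(mΔv) ≥ ℏ/2

The minimum uncertainty in velocity is:
Δv_min = ℏ/(2mΔx)
Δv_min = (1.055e-34 J·s) / (2 × 6.645e-27 kg × 7.500e-11 m)
Δv_min = 1.058e+02 m/s = 105.806 m/s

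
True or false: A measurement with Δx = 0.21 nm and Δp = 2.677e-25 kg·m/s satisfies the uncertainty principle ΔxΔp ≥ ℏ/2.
Yes, it satisfies the uncertainty principle.

Calculate the product ΔxΔp:
ΔxΔp = (2.100e-10 m) × (2.677e-25 kg·m/s)
ΔxΔp = 5.622e-35 J·s

Compare to the minimum allowed value ℏ/2:
ℏ/2 = 5.273e-35 J·s

Since ΔxΔp = 5.622e-35 J·s ≥ 5.273e-35 J·s = ℏ/2,
the measurement satisfies the uncertainty principle.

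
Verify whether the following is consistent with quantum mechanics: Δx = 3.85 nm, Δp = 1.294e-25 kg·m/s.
Yes, it satisfies the uncertainty principle.

Calculate the product ΔxΔp:
ΔxΔp = (3.850e-09 m) × (1.294e-25 kg·m/s)
ΔxΔp = 4.982e-34 J·s

Compare to the minimum allowed value ℏ/2:
ℏ/2 = 5.273e-35 J·s

Since ΔxΔp = 4.982e-34 J·s ≥ 5.273e-35 J·s = ℏ/2,
the measurement satisfies the uncertainty principle.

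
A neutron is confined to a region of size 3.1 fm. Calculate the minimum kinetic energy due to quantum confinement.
539.054 keV

Using the uncertainty principle:

1. Position uncertainty: Δx ≈ 3.100e-15 m
2. Minimum momentum uncertainty: Δp = ℏ/(2Δx) = 1.701e-20 kg·m/s
3. Minimum kinetic energy:
   KE = (Δp)²/(2m) = (1.701e-20)²/(2 × 1.675e-27 kg)
   KE = 8.637e-14 J = 539.054 keV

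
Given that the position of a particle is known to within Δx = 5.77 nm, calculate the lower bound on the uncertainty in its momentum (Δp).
9.138 × 10^-27 kg·m/s

Using the Heisenberg uncertainty principle:
ΔxΔp ≥ ℏ/2

The minimum uncertainty in momentum is:
Δp_min = ℏ/(2Δx)
Δp_min = (1.055e-34 J·s) / (2 × 5.770e-09 m)
Δp_min = 9.138e-27 kg·m/s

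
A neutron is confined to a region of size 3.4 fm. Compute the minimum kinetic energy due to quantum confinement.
448.124 keV

Using the uncertainty principle:

1. Position uncertainty: Δx ≈ 3.400e-15 m
2. Minimum momentum uncertainty: Δp = ℏ/(2Δx) = 1.551e-20 kg·m/s
3. Minimum kinetic energy:
   KE = (Δp)²/(2m) = (1.551e-20)²/(2 × 1.675e-27 kg)
   KE = 7.180e-14 J = 448.124 keV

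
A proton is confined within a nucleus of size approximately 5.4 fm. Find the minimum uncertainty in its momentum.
9.765 × 10^-21 kg·m/s

Using the Heisenberg uncertainty principle:
ΔxΔp ≥ ℏ/2

With Δx ≈ L = 5.400e-15 m (the confinement size):
Δp_min = ℏ/(2Δx)
Δp_min = (1.055e-34 J·s) / (2 × 5.400e-15 m)
Δp_min = 9.765e-21 kg·m/s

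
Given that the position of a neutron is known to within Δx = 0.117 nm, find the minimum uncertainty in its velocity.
269.069 m/s

Using the Heisenberg uncertainty principle and Δp = mΔv:
ΔxΔp ≥ ℏ/2
Δx(mΔv) ≥ ℏ/2

The minimum uncertainty in velocity is:
Δv_min = ℏ/(2mΔx)
Δv_min = (1.055e-34 J·s) / (2 × 1.675e-27 kg × 1.170e-10 m)
Δv_min = 2.691e+02 m/s = 269.069 m/s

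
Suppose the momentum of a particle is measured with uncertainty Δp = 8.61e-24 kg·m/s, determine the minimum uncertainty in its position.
6.124 pm

Using the Heisenberg uncertainty principle:
ΔxΔp ≥ ℏ/2

The minimum uncertainty in position is:
Δx_min = ℏ/(2Δp)
Δx_min = (1.055e-34 J·s) / (2 × 8.610e-24 kg·m/s)
Δx_min = 6.124e-12 m = 6.124 pm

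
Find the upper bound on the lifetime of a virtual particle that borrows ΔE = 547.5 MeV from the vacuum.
6.011 × 10^-25 s

Using the energy-time uncertainty principle:
ΔEΔt ≥ ℏ/2

For a virtual particle borrowing energy ΔE, the maximum lifetime is:
Δt_max = ℏ/(2ΔE)

Converting energy:
ΔE = 547.5 MeV = 8.772e-11 J

Δt_max = (1.055e-34 J·s) / (2 × 8.772e-11 J)
Δt_max = 6.011e-25 s = 6.011 × 10^-25 s

Virtual particles with higher borrowed energy exist for shorter times.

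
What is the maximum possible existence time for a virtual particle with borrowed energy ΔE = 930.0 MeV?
3.539 × 10^-25 s

Using the energy-time uncertainty principle:
ΔEΔt ≥ ℏ/2

For a virtual particle borrowing energy ΔE, the maximum lifetime is:
Δt_max = ℏ/(2ΔE)

Converting energy:
ΔE = 930.0 MeV = 1.490e-10 J

Δt_max = (1.055e-34 J·s) / (2 × 1.490e-10 J)
Δt_max = 3.539e-25 s = 3.539 × 10^-25 s

Virtual particles with higher borrowed energy exist for shorter times.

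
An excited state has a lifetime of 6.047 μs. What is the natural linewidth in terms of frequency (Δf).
13.160 kHz

Using the energy-time uncertainty principle and E = hf:
ΔEΔt ≥ ℏ/2
hΔf·Δt ≥ ℏ/2

The minimum frequency uncertainty is:
Δf = ℏ/(2hτ) = 1/(4πτ)
Δf = 1/(4π × 6.047e-06 s)
Δf = 1.316e+04 Hz = 13.160 kHz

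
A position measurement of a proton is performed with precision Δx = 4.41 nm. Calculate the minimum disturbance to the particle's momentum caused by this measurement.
1.196 × 10^-26 kg·m/s

The uncertainty principle implies that measuring position disturbs momentum:
ΔxΔp ≥ ℏ/2

When we measure position with precision Δx, we necessarily introduce a momentum uncertainty:
Δp ≥ ℏ/(2Δx)
Δp_min = (1.055e-34 J·s) / (2 × 4.410e-09 m)
Δp_min = 1.196e-26 kg·m/s

The more precisely we measure position, the greater the momentum disturbance.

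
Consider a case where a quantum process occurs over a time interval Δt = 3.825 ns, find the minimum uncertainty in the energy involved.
86.041 neV

Using the energy-time uncertainty principle:
ΔEΔt ≥ ℏ/2

The minimum uncertainty in energy is:
ΔE_min = ℏ/(2Δt)
ΔE_min = (1.055e-34 J·s) / (2 × 3.825e-09 s)
ΔE_min = 1.379e-26 J = 86.041 neV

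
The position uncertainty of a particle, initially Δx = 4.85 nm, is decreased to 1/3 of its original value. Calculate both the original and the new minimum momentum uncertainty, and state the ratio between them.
Original Δp_min = 1.087 × 10^-26 kg·m/s; new Δp'_min = 3.262 × 10^-26 kg·m/s; ratio Δp'_min/Δp_min = 3.

From the uncertainty principle ΔxΔp ≥ ℏ/2, the minimum momentum uncertainty is Δp_min = ℏ/(2Δx).

Original (Δx = 4.85 nm = 4.850e-09 m):
Δp_min = (1.055e-34 J·s)/(2 × 4.850e-09 m) = 1.087e-26 kg·m/s

When Δx → (1/3)Δx:
Δp'_min = ℏ/(2 × (1/3)Δx) = 3 × ℏ/(2Δx) = 3 × Δp_min
Δp'_min = 3 × 1.087e-26 kg·m/s = 3.262e-26 kg·m/s

Since Δp_min ∝ 1/Δx, when Δx is decreased to 1/3 of its original value, Δp_min increases to 3 times its original value.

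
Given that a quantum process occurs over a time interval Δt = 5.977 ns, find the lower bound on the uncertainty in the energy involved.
55.062 neV

Using the energy-time uncertainty principle:
ΔEΔt ≥ ℏ/2

The minimum uncertainty in energy is:
ΔE_min = ℏ/(2Δt)
ΔE_min = (1.055e-34 J·s) / (2 × 5.977e-09 s)
ΔE_min = 8.822e-27 J = 55.062 neV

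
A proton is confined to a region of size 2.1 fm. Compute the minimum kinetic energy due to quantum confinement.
1.176 MeV

Using the uncertainty principle:

1. Position uncertainty: Δx ≈ 2.100e-15 m
2. Minimum momentum uncertainty: Δp = ℏ/(2Δx) = 2.511e-20 kg·m/s
3. Minimum kinetic energy:
   KE = (Δp)²/(2m) = (2.511e-20)²/(2 × 1.673e-27 kg)
   KE = 1.885e-13 J = 1.176 MeV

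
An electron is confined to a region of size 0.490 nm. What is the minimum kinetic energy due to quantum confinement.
39.671 meV

Using the uncertainty principle:

1. Position uncertainty: Δx ≈ 4.900e-10 m
2. Minimum momentum uncertainty: Δp = ℏ/(2Δx) = 1.076e-25 kg·m/s
3. Minimum kinetic energy:
   KE = (Δp)²/(2m) = (1.076e-25)²/(2 × 9.109e-31 kg)
   KE = 6.356e-21 J = 39.671 meV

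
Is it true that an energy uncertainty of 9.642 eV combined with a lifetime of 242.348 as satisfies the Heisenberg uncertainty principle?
Yes, it satisfies the uncertainty relation.

Calculate the product ΔEΔt:
ΔE = 9.642 eV = 1.545e-18 J
ΔEΔt = (1.545e-18 J) × (2.423e-16 s)
ΔEΔt = 3.744e-34 J·s

Compare to the minimum allowed value ℏ/2:
ℏ/2 = 5.273e-35 J·s

Since ΔEΔt = 3.744e-34 J·s ≥ 5.273e-35 J·s = ℏ/2,
this satisfies the uncertainty relation.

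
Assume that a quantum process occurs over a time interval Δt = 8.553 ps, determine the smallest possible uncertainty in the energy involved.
38.478 μeV

Using the energy-time uncertainty principle:
ΔEΔt ≥ ℏ/2

The minimum uncertainty in energy is:
ΔE_min = ℏ/(2Δt)
ΔE_min = (1.055e-34 J·s) / (2 × 8.553e-12 s)
ΔE_min = 6.165e-24 J = 38.478 μeV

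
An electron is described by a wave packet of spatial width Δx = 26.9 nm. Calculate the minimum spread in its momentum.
1.960 × 10^-27 kg·m/s

For a wave packet, the spatial width Δx and momentum spread Δp are related by the uncertainty principle:
ΔxΔp ≥ ℏ/2

The minimum momentum spread is:
Δp_min = ℏ/(2Δx)
Δp_min = (1.055e-34 J·s) / (2 × 2.690e-08 m)
Δp_min = 1.960e-27 kg·m/s

A wave packet cannot have both a well-defined position and well-defined momentum.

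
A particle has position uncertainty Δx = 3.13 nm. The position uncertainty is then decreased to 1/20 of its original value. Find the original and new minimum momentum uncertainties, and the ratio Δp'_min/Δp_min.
Original Δp_min = 1.685 × 10^-26 kg·m/s; new Δp'_min = 3.369 × 10^-25 kg·m/s; ratio Δp'_min/Δp_min = 20.

From the uncertainty principle ΔxΔp ≥ ℏ/2, the minimum momentum uncertainty is Δp_min = ℏ/(2Δx).

Original (Δx = 3.13 nm = 3.130e-09 m):
Δp_min = (1.055e-34 J·s)/(2 × 3.130e-09 m) = 1.685e-26 kg·m/s

When Δx → (1/20)Δx:
Δp'_min = ℏ/(2 × (1/20)Δx) = 20 × ℏ/(2Δx) = 20 × Δp_min
Δp'_min = 20 × 1.685e-26 kg·m/s = 3.369e-25 kg·m/s

Since Δp_min ∝ 1/Δx, when Δx is decreased to 1/20 of its original value, Δp_min increases to 20 times its original value.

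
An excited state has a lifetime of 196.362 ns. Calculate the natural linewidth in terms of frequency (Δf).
405.259 kHz

Using the energy-time uncertainty principle and E = hf:
ΔEΔt ≥ ℏ/2
hΔf·Δt ≥ ℏ/2

The minimum frequency uncertainty is:
Δf = ℏ/(2hτ) = 1/(4πτ)
Δf = 1/(4π × 1.964e-07 s)
Δf = 4.053e+05 Hz = 405.259 kHz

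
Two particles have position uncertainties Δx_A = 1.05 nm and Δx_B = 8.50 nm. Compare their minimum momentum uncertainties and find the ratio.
Particle A has the larger minimum momentum uncertainty, by a factor of 8.10.

For each particle, the minimum momentum uncertainty is Δp_min = ℏ/(2Δx):

Particle A: Δp_A = ℏ/(2×1.050e-09 m) = 5.022e-26 kg·m/s
Particle B: Δp_B = ℏ/(2×8.500e-09 m) = 6.203e-27 kg·m/s

Ratio: Δp_A/Δp_B = 8.10

Since Δp_min ∝ 1/Δx, the particle with smaller position uncertainty (A) has larger momentum uncertainty.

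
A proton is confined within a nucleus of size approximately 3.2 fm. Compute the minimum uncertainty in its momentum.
1.648 × 10^-20 kg·m/s

Using the Heisenberg uncertainty principle:
ΔxΔp ≥ ℏ/2

With Δx ≈ L = 3.200e-15 m (the confinement size):
Δp_min = ℏ/(2Δx)
Δp_min = (1.055e-34 J·s) / (2 × 3.200e-15 m)
Δp_min = 1.648e-20 kg·m/s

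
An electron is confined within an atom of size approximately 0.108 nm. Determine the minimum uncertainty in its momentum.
4.882 × 10^-25 kg·m/s

Using the Heisenberg uncertainty principle:
ΔxΔp ≥ ℏ/2

With Δx ≈ L = 1.080e-10 m (the confinement size):
Δp_min = ℏ/(2Δx)
Δp_min = (1.055e-34 J·s) / (2 × 1.080e-10 m)
Δp_min = 4.882e-25 kg·m/s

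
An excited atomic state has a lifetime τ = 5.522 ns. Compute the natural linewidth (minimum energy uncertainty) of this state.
59.599 neV

Using the energy-time uncertainty principle:
ΔEΔt ≥ ℏ/2

The lifetime τ represents the time uncertainty Δt.
The natural linewidth (minimum energy uncertainty) is:

ΔE = ℏ/(2τ)
ΔE = (1.055e-34 J·s) / (2 × 5.522e-09 s)
ΔE = 9.549e-27 J = 59.599 neV

This natural linewidth limits the precision of spectroscopic measurements.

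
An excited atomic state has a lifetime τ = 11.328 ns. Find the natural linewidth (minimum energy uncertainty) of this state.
29.052 neV

Using the energy-time uncertainty principle:
ΔEΔt ≥ ℏ/2

The lifetime τ represents the time uncertainty Δt.
The natural linewidth (minimum energy uncertainty) is:

ΔE = ℏ/(2τ)
ΔE = (1.055e-34 J·s) / (2 × 1.133e-08 s)
ΔE = 4.655e-27 J = 29.052 neV

This natural linewidth limits the precision of spectroscopic measurements.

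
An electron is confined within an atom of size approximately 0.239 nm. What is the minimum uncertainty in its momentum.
2.206 × 10^-25 kg·m/s

Using the Heisenberg uncertainty principle:
ΔxΔp ≥ ℏ/2

With Δx ≈ L = 2.390e-10 m (the confinement size):
Δp_min = ℏ/(2Δx)
Δp_min = (1.055e-34 J·s) / (2 × 2.390e-10 m)
Δp_min = 2.206e-25 kg·m/s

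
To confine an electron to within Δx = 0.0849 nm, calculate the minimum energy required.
1.321 eV

Localizing a particle requires giving it sufficient momentum uncertainty:

1. From uncertainty principle: Δp ≥ ℏ/(2Δx)
   Δp_min = (1.055e-34 J·s) / (2 × 8.490e-11 m)
   Δp_min = 6.211e-25 kg·m/s

2. This momentum uncertainty corresponds to kinetic energy:
   KE ≈ (Δp)²/(2m) = (6.211e-25)²/(2 × 9.109e-31 kg)
   KE = 2.117e-19 J = 1.321 eV

Tighter localization requires more energy.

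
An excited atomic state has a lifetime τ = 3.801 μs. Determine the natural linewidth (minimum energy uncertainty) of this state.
86.584 peV

Using the energy-time uncertainty principle:
ΔEΔt ≥ ℏ/2

The lifetime τ represents the time uncertainty Δt.
The natural linewidth (minimum energy uncertainty) is:

ΔE = ℏ/(2τ)
ΔE = (1.055e-34 J·s) / (2 × 3.801e-06 s)
ΔE = 1.387e-29 J = 86.584 peV

This natural linewidth limits the precision of spectroscopic measurements.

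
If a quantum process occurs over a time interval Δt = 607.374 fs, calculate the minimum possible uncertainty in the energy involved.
541.851 μeV

Using the energy-time uncertainty principle:
ΔEΔt ≥ ℏ/2

The minimum uncertainty in energy is:
ΔE_min = ℏ/(2Δt)
ΔE_min = (1.055e-34 J·s) / (2 × 6.074e-13 s)
ΔE_min = 8.681e-23 J = 541.851 μeV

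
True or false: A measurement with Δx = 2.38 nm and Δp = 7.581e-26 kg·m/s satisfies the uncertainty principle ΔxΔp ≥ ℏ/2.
Yes, it satisfies the uncertainty principle.

Calculate the product ΔxΔp:
ΔxΔp = (2.380e-09 m) × (7.581e-26 kg·m/s)
ΔxΔp = 1.804e-34 J·s

Compare to the minimum allowed value ℏ/2:
ℏ/2 = 5.273e-35 J·s

Since ΔxΔp = 1.804e-34 J·s ≥ 5.273e-35 J·s = ℏ/2,
the measurement satisfies the uncertainty principle.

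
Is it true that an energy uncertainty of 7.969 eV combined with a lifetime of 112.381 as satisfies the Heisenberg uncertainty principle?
Yes, it satisfies the uncertainty relation.

Calculate the product ΔEΔt:
ΔE = 7.969 eV = 1.277e-18 J
ΔEΔt = (1.277e-18 J) × (1.124e-16 s)
ΔEΔt = 1.435e-34 J·s

Compare to the minimum allowed value ℏ/2:
ℏ/2 = 5.273e-35 J·s

Since ΔEΔt = 1.435e-34 J·s ≥ 5.273e-35 J·s = ℏ/2,
this satisfies the uncertainty relation.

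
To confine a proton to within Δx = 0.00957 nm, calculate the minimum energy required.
56.641 meV

Localizing a particle requires giving it sufficient momentum uncertainty:

1. From uncertainty principle: Δp ≥ ℏ/(2Δx)
   Δp_min = (1.055e-34 J·s) / (2 × 9.570e-12 m)
   Δp_min = 5.510e-24 kg·m/s

2. This momentum uncertainty corresponds to kinetic energy:
   KE ≈ (Δp)²/(2m) = (5.510e-24)²/(2 × 1.673e-27 kg)
   KE = 9.075e-21 J = 56.641 meV

Tighter localization requires more energy.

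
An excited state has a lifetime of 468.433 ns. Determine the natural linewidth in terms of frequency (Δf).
169.880 kHz

Using the energy-time uncertainty principle and E = hf:
ΔEΔt ≥ ℏ/2
hΔf·Δt ≥ ℏ/2

The minimum frequency uncertainty is:
Δf = ℏ/(2hτ) = 1/(4πτ)
Δf = 1/(4π × 4.684e-07 s)
Δf = 1.699e+05 Hz = 169.880 kHz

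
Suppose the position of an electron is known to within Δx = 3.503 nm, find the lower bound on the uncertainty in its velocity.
16.524 km/s

Using the Heisenberg uncertainty principle and Δp = mΔv:
ΔxΔp ≥ ℏ/2
Δx(mΔv) ≥ ℏ/2

The minimum uncertainty in velocity is:
Δv_min = ℏ/(2mΔx)
Δv_min = (1.055e-34 J·s) / (2 × 9.109e-31 kg × 3.503e-09 m)
Δv_min = 1.652e+04 m/s = 16.524 km/s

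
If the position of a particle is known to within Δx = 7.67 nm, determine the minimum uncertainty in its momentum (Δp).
6.875 × 10^-27 kg·m/s

Using the Heisenberg uncertainty principle:
ΔxΔp ≥ ℏ/2

The minimum uncertainty in momentum is:
Δp_min = ℏ/(2Δx)
Δp_min = (1.055e-34 J·s) / (2 × 7.670e-09 m)
Δp_min = 6.875e-27 kg·m/s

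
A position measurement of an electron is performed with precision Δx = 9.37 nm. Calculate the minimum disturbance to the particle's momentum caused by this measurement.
5.627 × 10^-27 kg·m/s

The uncertainty principle implies that measuring position disturbs momentum:
ΔxΔp ≥ ℏ/2

When we measure position with precision Δx, we necessarily introduce a momentum uncertainty:
Δp ≥ ℏ/(2Δx)
Δp_min = (1.055e-34 J·s) / (2 × 9.370e-09 m)
Δp_min = 5.627e-27 kg·m/s

The more precisely we measure position, the greater the momentum disturbance.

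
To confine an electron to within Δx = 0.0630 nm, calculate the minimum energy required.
2.400 eV

Localizing a particle requires giving it sufficient momentum uncertainty:

1. From uncertainty principle: Δp ≥ ℏ/(2Δx)
   Δp_min = (1.055e-34 J·s) / (2 × 6.300e-11 m)
   Δp_min = 8.370e-25 kg·m/s

2. This momentum uncertainty corresponds to kinetic energy:
   KE ≈ (Δp)²/(2m) = (8.370e-25)²/(2 × 9.109e-31 kg)
   KE = 3.845e-19 J = 2.400 eV

Tighter localization requires more energy.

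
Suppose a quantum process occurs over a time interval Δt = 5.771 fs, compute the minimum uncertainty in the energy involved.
57.028 meV

Using the energy-time uncertainty principle:
ΔEΔt ≥ ℏ/2

The minimum uncertainty in energy is:
ΔE_min = ℏ/(2Δt)
ΔE_min = (1.055e-34 J·s) / (2 × 5.771e-15 s)
ΔE_min = 9.137e-21 J = 57.028 meV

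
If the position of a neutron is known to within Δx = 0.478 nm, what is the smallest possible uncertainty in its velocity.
65.860 m/s

Using the Heisenberg uncertainty principle and Δp = mΔv:
ΔxΔp ≥ ℏ/2
Δx(mΔv) ≥ ℏ/2

The minimum uncertainty in velocity is:
Δv_min = ℏ/(2mΔx)
Δv_min = (1.055e-34 J·s) / (2 × 1.675e-27 kg × 4.780e-10 m)
Δv_min = 6.586e+01 m/s = 65.860 m/s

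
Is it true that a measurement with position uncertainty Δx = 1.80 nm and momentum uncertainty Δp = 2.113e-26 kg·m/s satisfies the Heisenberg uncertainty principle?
No, it violates the uncertainty principle (impossible measurement).

Calculate the product ΔxΔp:
ΔxΔp = (1.800e-09 m) × (2.113e-26 kg·m/s)
ΔxΔp = 3.803e-35 J·s

Compare to the minimum allowed value ℏ/2:
ℏ/2 = 5.273e-35 J·s

Since ΔxΔp = 3.803e-35 J·s < 5.273e-35 J·s = ℏ/2,
the measurement violates the uncertainty principle.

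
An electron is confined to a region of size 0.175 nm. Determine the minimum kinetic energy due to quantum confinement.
311.019 meV

Using the uncertainty principle:

1. Position uncertainty: Δx ≈ 1.750e-10 m
2. Minimum momentum uncertainty: Δp = ℏ/(2Δx) = 3.013e-25 kg·m/s
3. Minimum kinetic energy:
   KE = (Δp)²/(2m) = (3.013e-25)²/(2 × 9.109e-31 kg)
   KE = 4.983e-20 J = 311.019 meV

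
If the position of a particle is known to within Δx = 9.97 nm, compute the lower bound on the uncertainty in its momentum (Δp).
5.289 × 10^-27 kg·m/s

Using the Heisenberg uncertainty principle:
ΔxΔp ≥ ℏ/2

The minimum uncertainty in momentum is:
Δp_min = ℏ/(2Δx)
Δp_min = (1.055e-34 J·s) / (2 × 9.970e-09 m)
Δp_min = 5.289e-27 kg·m/s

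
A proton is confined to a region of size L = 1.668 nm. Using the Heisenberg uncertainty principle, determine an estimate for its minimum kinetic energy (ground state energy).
1.864 μeV

Using the uncertainty principle to estimate ground state energy:

1. The position uncertainty is approximately the confinement size:
   Δx ≈ L = 1.668e-09 m

2. From ΔxΔp ≥ ℏ/2, the minimum momentum uncertainty is:
   Δp ≈ ℏ/(2L) = 3.161e-26 kg·m/s

3. The kinetic energy is approximately:
   KE ≈ (Δp)²/(2m) = (3.161e-26)²/(2 × 1.673e-27 kg)
   KE ≈ 2.987e-25 J = 1.864 μeV

This is an order-of-magnitude estimate of the ground state energy.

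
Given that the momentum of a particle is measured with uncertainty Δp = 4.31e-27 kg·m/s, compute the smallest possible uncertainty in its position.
12.234 nm

Using the Heisenberg uncertainty principle:
ΔxΔp ≥ ℏ/2

The minimum uncertainty in position is:
Δx_min = ℏ/(2Δp)
Δx_min = (1.055e-34 J·s) / (2 × 4.310e-27 kg·m/s)
Δx_min = 1.223e-08 m = 12.234 nm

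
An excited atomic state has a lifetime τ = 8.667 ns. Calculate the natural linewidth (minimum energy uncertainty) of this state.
37.972 neV

Using the energy-time uncertainty principle:
ΔEΔt ≥ ℏ/2

The lifetime τ represents the time uncertainty Δt.
The natural linewidth (minimum energy uncertainty) is:

ΔE = ℏ/(2τ)
ΔE = (1.055e-34 J·s) / (2 × 8.667e-09 s)
ΔE = 6.084e-27 J = 37.972 neV

This natural linewidth limits the precision of spectroscopic measurements.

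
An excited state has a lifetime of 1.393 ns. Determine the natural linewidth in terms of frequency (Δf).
57.127 MHz

Using the energy-time uncertainty principle and E = hf:
ΔEΔt ≥ ℏ/2
hΔf·Δt ≥ ℏ/2

The minimum frequency uncertainty is:
Δf = ℏ/(2hτ) = 1/(4πτ)
Δf = 1/(4π × 1.393e-09 s)
Δf = 5.713e+07 Hz = 57.127 MHz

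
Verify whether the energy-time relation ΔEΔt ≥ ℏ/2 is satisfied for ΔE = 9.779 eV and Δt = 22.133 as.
No, it violates the uncertainty relation.

Calculate the product ΔEΔt:
ΔE = 9.779 eV = 1.567e-18 J
ΔEΔt = (1.567e-18 J) × (2.213e-17 s)
ΔEΔt = 3.468e-35 J·s

Compare to the minimum allowed value ℏ/2:
ℏ/2 = 5.273e-35 J·s

Since ΔEΔt = 3.468e-35 J·s < 5.273e-35 J·s = ℏ/2,
this violates the uncertainty relation.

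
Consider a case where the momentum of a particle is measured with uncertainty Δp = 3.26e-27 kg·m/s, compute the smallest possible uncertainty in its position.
16.174 nm

Using the Heisenberg uncertainty principle:
ΔxΔp ≥ ℏ/2

The minimum uncertainty in position is:
Δx_min = ℏ/(2Δp)
Δx_min = (1.055e-34 J·s) / (2 × 3.260e-27 kg·m/s)
Δx_min = 1.617e-08 m = 16.174 nm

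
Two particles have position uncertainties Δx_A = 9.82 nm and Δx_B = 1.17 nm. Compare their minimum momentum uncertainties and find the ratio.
Particle B has the larger minimum momentum uncertainty, by a factor of 8.39.

For each particle, the minimum momentum uncertainty is Δp_min = ℏ/(2Δx):

Particle A: Δp_A = ℏ/(2×9.820e-09 m) = 5.370e-27 kg·m/s
Particle B: Δp_B = ℏ/(2×1.170e-09 m) = 4.507e-26 kg·m/s

Ratio: Δp_B/Δp_A = 8.39

Since Δp_min ∝ 1/Δx, the particle with smaller position uncertainty (B) has larger momentum uncertainty.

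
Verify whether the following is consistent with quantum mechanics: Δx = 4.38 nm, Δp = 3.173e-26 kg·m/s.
Yes, it satisfies the uncertainty principle.

Calculate the product ΔxΔp:
ΔxΔp = (4.380e-09 m) × (3.173e-26 kg·m/s)
ΔxΔp = 1.390e-34 J·s

Compare to the minimum allowed value ℏ/2:
ℏ/2 = 5.273e-35 J·s

Since ΔxΔp = 1.390e-34 J·s ≥ 5.273e-35 J·s = ℏ/2,
the measurement satisfies the uncertainty principle.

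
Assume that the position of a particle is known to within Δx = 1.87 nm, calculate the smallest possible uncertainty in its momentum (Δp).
2.820 × 10^-26 kg·m/s

Using the Heisenberg uncertainty principle:
ΔxΔp ≥ ℏ/2

The minimum uncertainty in momentum is:
Δp_min = ℏ/(2Δx)
Δp_min = (1.055e-34 J·s) / (2 × 1.870e-09 m)
Δp_min = 2.820e-26 kg·m/s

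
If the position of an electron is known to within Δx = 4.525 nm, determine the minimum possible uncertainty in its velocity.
12.792 km/s

Using the Heisenberg uncertainty principle and Δp = mΔv:
ΔxΔp ≥ ℏ/2
Δx(mΔv) ≥ ℏ/2

The minimum uncertainty in velocity is:
Δv_min = ℏ/(2mΔx)
Δv_min = (1.055e-34 J·s) / (2 × 9.109e-31 kg × 4.525e-09 m)
Δv_min = 1.279e+04 m/s = 12.792 km/s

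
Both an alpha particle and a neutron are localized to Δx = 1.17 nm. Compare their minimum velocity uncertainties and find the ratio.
The neutron has the larger minimum velocity uncertainty, by a ratio of 4.0.

For both particles, Δp_min = ℏ/(2Δx) = 4.507e-26 kg·m/s (same for both).

The velocity uncertainty is Δv = Δp/m:
- alpha particle: Δv = 4.507e-26 / 6.645e-27 = 6.782e+00 m/s = 6.782 m/s
- neutron: Δv = 4.507e-26 / 1.675e-27 = 2.691e+01 m/s = 26.907 m/s

Ratio: 2.691e+01 / 6.782e+00 = 4.0

The lighter particle has larger velocity uncertainty because Δv ∝ 1/m.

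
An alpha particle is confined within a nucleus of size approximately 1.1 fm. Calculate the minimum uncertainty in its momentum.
4.794 × 10^-20 kg·m/s

Using the Heisenberg uncertainty principle:
ΔxΔp ≥ ℏ/2

With Δx ≈ L = 1.100e-15 m (the confinement size):
Δp_min = ℏ/(2Δx)
Δp_min = (1.055e-34 J·s) / (2 × 1.100e-15 m)
Δp_min = 4.794e-20 kg·m/s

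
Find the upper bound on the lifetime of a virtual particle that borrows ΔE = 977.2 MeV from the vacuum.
3.368 × 10^-25 s

Using the energy-time uncertainty principle:
ΔEΔt ≥ ℏ/2

For a virtual particle borrowing energy ΔE, the maximum lifetime is:
Δt_max = ℏ/(2ΔE)

Converting energy:
ΔE = 977.2 MeV = 1.566e-10 J

Δt_max = (1.055e-34 J·s) / (2 × 1.566e-10 J)
Δt_max = 3.368e-25 s = 3.368 × 10^-25 s

Virtual particles with higher borrowed energy exist for shorter times.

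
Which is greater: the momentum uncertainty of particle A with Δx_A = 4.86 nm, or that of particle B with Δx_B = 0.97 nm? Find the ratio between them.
Particle B has the larger minimum momentum uncertainty, by a factor of 5.01.

For each particle, the minimum momentum uncertainty is Δp_min = ℏ/(2Δx):

Particle A: Δp_A = ℏ/(2×4.860e-09 m) = 1.085e-26 kg·m/s
Particle B: Δp_B = ℏ/(2×9.700e-10 m) = 5.436e-26 kg·m/s

Ratio: Δp_B/Δp_A = 5.01

Since Δp_min ∝ 1/Δx, the particle with smaller position uncertainty (B) has larger momentum uncertainty.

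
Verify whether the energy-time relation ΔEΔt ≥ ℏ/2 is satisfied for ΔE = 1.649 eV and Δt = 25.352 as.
No, it violates the uncertainty relation.

Calculate the product ΔEΔt:
ΔE = 1.649 eV = 2.642e-19 J
ΔEΔt = (2.642e-19 J) × (2.535e-17 s)
ΔEΔt = 6.698e-36 J·s

Compare to the minimum allowed value ℏ/2:
ℏ/2 = 5.273e-35 J·s

Since ΔEΔt = 6.698e-36 J·s < 5.273e-35 J·s = ℏ/2,
this violates the uncertainty relation.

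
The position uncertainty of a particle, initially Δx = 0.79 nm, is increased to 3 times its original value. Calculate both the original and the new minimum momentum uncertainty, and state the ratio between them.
Original Δp_min = 6.675 × 10^-26 kg·m/s; new Δp'_min = 2.225 × 10^-26 kg·m/s; ratio Δp'_min/Δp_min = 1/3.

From the uncertainty principle ΔxΔp ≥ ℏ/2, the minimum momentum uncertainty is Δp_min = ℏ/(2Δx).

Original (Δx = 0.79 nm = 7.900e-10 m):
Δp_min = (1.055e-34 J·s)/(2 × 7.900e-10 m) = 6.675e-26 kg·m/s

When Δx → 3Δx:
Δp'_min = ℏ/(2 × 3Δx) = (1/3) × ℏ/(2Δx) = (1/3) × Δp_min
Δp'_min = 1/3 × 6.675e-26 kg·m/s = 2.225e-26 kg·m/s

Since Δp_min ∝ 1/Δx, when Δx is increased to 3 times its original value, Δp_min decreases to 1/3 of its original value.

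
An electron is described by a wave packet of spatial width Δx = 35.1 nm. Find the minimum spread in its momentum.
1.502 × 10^-27 kg·m/s

For a wave packet, the spatial width Δx and momentum spread Δp are related by the uncertainty principle:
ΔxΔp ≥ ℏ/2

The minimum momentum spread is:
Δp_min = ℏ/(2Δx)
Δp_min = (1.055e-34 J·s) / (2 × 3.510e-08 m)
Δp_min = 1.502e-27 kg·m/s

A wave packet cannot have both a well-defined position and well-defined momentum.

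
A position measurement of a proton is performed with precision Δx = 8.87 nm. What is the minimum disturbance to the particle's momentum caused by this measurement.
5.945 × 10^-27 kg·m/s

The uncertainty principle implies that measuring position disturbs momentum:
ΔxΔp ≥ ℏ/2

When we measure position with precision Δx, we necessarily introduce a momentum uncertainty:
Δp ≥ ℏ/(2Δx)
Δp_min = (1.055e-34 J·s) / (2 × 8.870e-09 m)
Δp_min = 5.945e-27 kg·m/s

The more precisely we measure position, the greater the momentum disturbance.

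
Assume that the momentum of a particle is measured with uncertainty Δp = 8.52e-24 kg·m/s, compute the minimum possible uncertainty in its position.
6.189 pm

Using the Heisenberg uncertainty principle:
ΔxΔp ≥ ℏ/2

The minimum uncertainty in position is:
Δx_min = ℏ/(2Δp)
Δx_min = (1.055e-34 J·s) / (2 × 8.520e-24 kg·m/s)
Δx_min = 6.189e-12 m = 6.189 pm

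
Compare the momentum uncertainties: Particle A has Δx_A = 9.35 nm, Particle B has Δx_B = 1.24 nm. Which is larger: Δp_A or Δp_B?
Particle B has the larger minimum momentum uncertainty, by a factor of 7.54.

For each particle, the minimum momentum uncertainty is Δp_min = ℏ/(2Δx):

Particle A: Δp_A = ℏ/(2×9.350e-09 m) = 5.639e-27 kg·m/s
Particle B: Δp_B = ℏ/(2×1.240e-09 m) = 4.252e-26 kg·m/s

Ratio: Δp_B/Δp_A = 7.54

Since Δp_min ∝ 1/Δx, the particle with smaller position uncertainty (B) has larger momentum uncertainty.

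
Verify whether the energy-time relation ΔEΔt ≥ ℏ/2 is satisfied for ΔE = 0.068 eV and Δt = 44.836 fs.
Yes, it satisfies the uncertainty relation.

Calculate the product ΔEΔt:
ΔE = 0.068 eV = 1.089e-20 J
ΔEΔt = (1.089e-20 J) × (4.484e-14 s)
ΔEΔt = 4.885e-34 J·s

Compare to the minimum allowed value ℏ/2:
ℏ/2 = 5.273e-35 J·s

Since ΔEΔt = 4.885e-34 J·s ≥ 5.273e-35 J·s = ℏ/2,
this satisfies the uncertainty relation.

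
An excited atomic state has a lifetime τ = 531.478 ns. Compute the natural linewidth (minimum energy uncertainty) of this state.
619.228 peV

Using the energy-time uncertainty principle:
ΔEΔt ≥ ℏ/2

The lifetime τ represents the time uncertainty Δt.
The natural linewidth (minimum energy uncertainty) is:

ΔE = ℏ/(2τ)
ΔE = (1.055e-34 J·s) / (2 × 5.315e-07 s)
ΔE = 9.921e-29 J = 619.228 peV

This natural linewidth limits the precision of spectroscopic measurements.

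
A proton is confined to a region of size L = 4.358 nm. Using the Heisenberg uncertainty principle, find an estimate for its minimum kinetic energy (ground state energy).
273.136 neV

Using the uncertainty principle to estimate ground state energy:

1. The position uncertainty is approximately the confinement size:
   Δx ≈ L = 4.358e-09 m

2. From ΔxΔp ≥ ℏ/2, the minimum momentum uncertainty is:
   Δp ≈ ℏ/(2L) = 1.210e-26 kg·m/s

3. The kinetic energy is approximately:
   KE ≈ (Δp)²/(2m) = (1.210e-26)²/(2 × 1.673e-27 kg)
   KE ≈ 4.376e-26 J = 273.136 neV

This is an order-of-magnitude estimate of the ground state energy.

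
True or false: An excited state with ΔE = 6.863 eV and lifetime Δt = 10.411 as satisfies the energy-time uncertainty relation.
No, it violates the uncertainty relation.

Calculate the product ΔEΔt:
ΔE = 6.863 eV = 1.100e-18 J
ΔEΔt = (1.100e-18 J) × (1.041e-17 s)
ΔEΔt = 1.145e-35 J·s

Compare to the minimum allowed value ℏ/2:
ℏ/2 = 5.273e-35 J·s

Since ΔEΔt = 1.145e-35 J·s < 5.273e-35 J·s = ℏ/2,
this violates the uncertainty relation.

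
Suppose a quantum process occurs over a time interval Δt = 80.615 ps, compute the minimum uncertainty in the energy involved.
4.082 μeV

Using the energy-time uncertainty principle:
ΔEΔt ≥ ℏ/2

The minimum uncertainty in energy is:
ΔE_min = ℏ/(2Δt)
ΔE_min = (1.055e-34 J·s) / (2 × 8.061e-11 s)
ΔE_min = 6.541e-25 J = 4.082 μeV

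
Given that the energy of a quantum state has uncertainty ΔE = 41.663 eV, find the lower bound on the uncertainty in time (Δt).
7.899 as

Using the energy-time uncertainty principle:
ΔEΔt ≥ ℏ/2

The minimum uncertainty in time is:
Δt_min = ℏ/(2ΔE)
Δt_min = (1.055e-34 J·s) / (2 × 6.675e-18 J)
Δt_min = 7.899e-18 s = 7.899 as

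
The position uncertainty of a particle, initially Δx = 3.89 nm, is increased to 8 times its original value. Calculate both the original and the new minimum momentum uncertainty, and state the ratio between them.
Original Δp_min = 1.355 × 10^-26 kg·m/s; new Δp'_min = 1.694 × 10^-27 kg·m/s; ratio Δp'_min/Δp_min = 1/8.

From the uncertainty principle ΔxΔp ≥ ℏ/2, the minimum momentum uncertainty is Δp_min = ℏ/(2Δx).

Original (Δx = 3.89 nm = 3.890e-09 m):
Δp_min = (1.055e-34 J·s)/(2 × 3.890e-09 m) = 1.355e-26 kg·m/s

When Δx → 8Δx:
Δp'_min = ℏ/(2 × 8Δx) = (1/8) × ℏ/(2Δx) = (1/8) × Δp_min
Δp'_min = 1/8 × 1.355e-26 kg·m/s = 1.694e-27 kg·m/s

Since Δp_min ∝ 1/Δx, when Δx is increased to 8 times its original value, Δp_min decreases to 1/8 of its original value.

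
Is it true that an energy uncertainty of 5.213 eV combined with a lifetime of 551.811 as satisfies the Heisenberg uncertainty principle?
Yes, it satisfies the uncertainty relation.

Calculate the product ΔEΔt:
ΔE = 5.213 eV = 8.352e-19 J
ΔEΔt = (8.352e-19 J) × (5.518e-16 s)
ΔEΔt = 4.609e-34 J·s

Compare to the minimum allowed value ℏ/2:
ℏ/2 = 5.273e-35 J·s

Since ΔEΔt = 4.609e-34 J·s ≥ 5.273e-35 J·s = ℏ/2,
this satisfies the uncertainty relation.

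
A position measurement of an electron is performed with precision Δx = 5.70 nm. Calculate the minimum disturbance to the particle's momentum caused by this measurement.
9.251 × 10^-27 kg·m/s

The uncertainty principle implies that measuring position disturbs momentum:
ΔxΔp ≥ ℏ/2

When we measure position with precision Δx, we necessarily introduce a momentum uncertainty:
Δp ≥ ℏ/(2Δx)
Δp_min = (1.055e-34 J·s) / (2 × 5.700e-09 m)
Δp_min = 9.251e-27 kg·m/s

The more precisely we measure position, the greater the momentum disturbance.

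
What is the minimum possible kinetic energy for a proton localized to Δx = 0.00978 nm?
54.235 meV

Localizing a particle requires giving it sufficient momentum uncertainty:

1. From uncertainty principle: Δp ≥ ℏ/(2Δx)
   Δp_min = (1.055e-34 J·s) / (2 × 9.780e-12 m)
   Δp_min = 5.391e-24 kg·m/s

2. This momentum uncertainty corresponds to kinetic energy:
   KE ≈ (Δp)²/(2m) = (5.391e-24)²/(2 × 1.673e-27 kg)
   KE = 8.689e-21 J = 54.235 meV

Tighter localization requires more energy.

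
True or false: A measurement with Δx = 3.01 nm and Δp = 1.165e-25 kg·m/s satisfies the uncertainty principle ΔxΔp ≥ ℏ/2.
Yes, it satisfies the uncertainty principle.

Calculate the product ΔxΔp:
ΔxΔp = (3.010e-09 m) × (1.165e-25 kg·m/s)
ΔxΔp = 3.507e-34 J·s

Compare to the minimum allowed value ℏ/2:
ℏ/2 = 5.273e-35 J·s

Since ΔxΔp = 3.507e-34 J·s ≥ 5.273e-35 J·s = ℏ/2,
the measurement satisfies the uncertainty principle.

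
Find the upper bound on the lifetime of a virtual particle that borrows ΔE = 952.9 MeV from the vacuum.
3.454 × 10^-25 s

Using the energy-time uncertainty principle:
ΔEΔt ≥ ℏ/2

For a virtual particle borrowing energy ΔE, the maximum lifetime is:
Δt_max = ℏ/(2ΔE)

Converting energy:
ΔE = 952.9 MeV = 1.527e-10 J

Δt_max = (1.055e-34 J·s) / (2 × 1.527e-10 J)
Δt_max = 3.454e-25 s = 3.454 × 10^-25 s

Virtual particles with higher borrowed energy exist for shorter times.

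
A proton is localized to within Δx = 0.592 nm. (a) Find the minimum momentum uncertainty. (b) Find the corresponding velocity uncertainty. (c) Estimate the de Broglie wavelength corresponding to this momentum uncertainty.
(a) Δp_min = 8.907 × 10^-26 kg·m/s
(b) Δv_min = 53.251 m/s
(c) λ_dB = 7.439 nm

Step-by-step:

(a) From the uncertainty principle:
Δp_min = ℏ/(2Δx) = (1.055e-34 J·s)/(2 × 5.920e-10 m) = 8.907e-26 kg·m/s

(b) The velocity uncertainty:
Δv = Δp/m = (8.907e-26 kg·m/s)/(1.673e-27 kg) = 5.325e+01 m/s = 53.251 m/s

(c) The de Broglie wavelength for this momentum:
λ = h/p = (6.626e-34 J·s)/(8.907e-26 kg·m/s) = 7.439e-09 m = 7.439 nm

Note: The de Broglie wavelength is comparable to the localization size, as expected from wave-particle duality.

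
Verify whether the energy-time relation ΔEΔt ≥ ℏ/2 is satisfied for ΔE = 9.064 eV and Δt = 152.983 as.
Yes, it satisfies the uncertainty relation.

Calculate the product ΔEΔt:
ΔE = 9.064 eV = 1.452e-18 J
ΔEΔt = (1.452e-18 J) × (1.530e-16 s)
ΔEΔt = 2.222e-34 J·s

Compare to the minimum allowed value ℏ/2:
ℏ/2 = 5.273e-35 J·s

Since ΔEΔt = 2.222e-34 J·s ≥ 5.273e-35 J·s = ℏ/2,
this satisfies the uncertainty relation.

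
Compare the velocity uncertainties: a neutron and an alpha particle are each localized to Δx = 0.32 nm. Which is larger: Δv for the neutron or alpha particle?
The neutron has the larger minimum velocity uncertainty, by a ratio of 4.0.

For both particles, Δp_min = ℏ/(2Δx) = 1.648e-25 kg·m/s (same for both).

The velocity uncertainty is Δv = Δp/m:
- neutron: Δv = 1.648e-25 / 1.675e-27 = 9.838e+01 m/s = 98.378 m/s
- alpha particle: Δv = 1.648e-25 / 6.645e-27 = 2.480e+01 m/s = 24.798 m/s

Ratio: 9.838e+01 / 2.480e+01 = 4.0

The lighter particle has larger velocity uncertainty because Δv ∝ 1/m.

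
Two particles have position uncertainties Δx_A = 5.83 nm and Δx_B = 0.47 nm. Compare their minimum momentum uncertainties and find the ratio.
Particle B has the larger minimum momentum uncertainty, by a factor of 12.40.

For each particle, the minimum momentum uncertainty is Δp_min = ℏ/(2Δx):

Particle A: Δp_A = ℏ/(2×5.830e-09 m) = 9.044e-27 kg·m/s
Particle B: Δp_B = ℏ/(2×4.700e-10 m) = 1.122e-25 kg·m/s

Ratio: Δp_B/Δp_A = 12.40

Since Δp_min ∝ 1/Δx, the particle with smaller position uncertainty (B) has larger momentum uncertainty.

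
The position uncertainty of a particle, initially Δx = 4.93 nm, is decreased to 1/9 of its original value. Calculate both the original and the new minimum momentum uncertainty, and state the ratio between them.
Original Δp_min = 1.070 × 10^-26 kg·m/s; new Δp'_min = 9.626 × 10^-26 kg·m/s; ratio Δp'_min/Δp_min = 9.

From the uncertainty principle ΔxΔp ≥ ℏ/2, the minimum momentum uncertainty is Δp_min = ℏ/(2Δx).

Original (Δx = 4.93 nm = 4.930e-09 m):
Δp_min = (1.055e-34 J·s)/(2 × 4.930e-09 m) = 1.070e-26 kg·m/s

When Δx → (1/9)Δx:
Δp'_min = ℏ/(2 × (1/9)Δx) = 9 × ℏ/(2Δx) = 9 × Δp_min
Δp'_min = 9 × 1.070e-26 kg·m/s = 9.626e-26 kg·m/s

Since Δp_min ∝ 1/Δx, when Δx is decreased to 1/9 of its original value, Δp_min increases to 9 times its original value.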